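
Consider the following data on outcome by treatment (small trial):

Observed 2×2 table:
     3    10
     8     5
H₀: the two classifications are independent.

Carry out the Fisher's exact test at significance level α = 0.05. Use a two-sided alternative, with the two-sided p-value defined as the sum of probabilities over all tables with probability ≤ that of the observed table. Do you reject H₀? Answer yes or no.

Margins: r₁=13, r₂=13, c₁=11, c₂=15, n=26
p_obs = C(13,3)·C(13,8)/C(26,11); sum pmf over tables with pmf ≤ p_obs
p-value (two-sided) = 0.11070
At α=0.05: p ≥ α → fail to reject H₀

reject H₀: no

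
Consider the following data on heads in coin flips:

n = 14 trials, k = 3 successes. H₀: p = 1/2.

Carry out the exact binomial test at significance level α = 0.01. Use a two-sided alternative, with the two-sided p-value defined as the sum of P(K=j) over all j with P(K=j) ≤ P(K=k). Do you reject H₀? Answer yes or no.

Exact binomial: n=14, k=3, p₀=1/2=0.5000
P(X=j) = C(n,j)·p₀^j·(1−p₀)^(n−j); p = Σ P(X=j) over j with P(X=j) ≤ P(X=3)
p-value (two-sided) = 0.05737
At α=0.01: p ≥ α → fail to reject H₀

reject H₀: no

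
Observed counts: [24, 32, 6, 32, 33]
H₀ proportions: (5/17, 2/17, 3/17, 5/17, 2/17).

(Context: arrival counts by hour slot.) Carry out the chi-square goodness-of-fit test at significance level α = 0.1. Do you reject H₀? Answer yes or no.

n = 127; E_i = n·p_i = [37.35, 14.94, 22.41, 37.35, 14.94]
χ² = (24−37.35)²/37.35 + (32−14.94)²/14.94 + (6−22.41)²/22.41 + (32−37.35)²/37.35 + (33−14.94)²/14.94 = 58.8622
df = 4
p-value (upper-tail) = 0.00000
At α=0.1: p < α → reject H₀

reject H₀: yes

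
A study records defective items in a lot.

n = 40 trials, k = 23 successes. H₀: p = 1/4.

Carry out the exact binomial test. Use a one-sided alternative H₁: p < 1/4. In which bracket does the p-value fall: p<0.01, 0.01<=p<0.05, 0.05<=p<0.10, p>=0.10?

p-value bracket: p>=0.10

Exact binomial: n=40, k=23, p₀=1/4=0.2500
P(X≤23) from Σ C(n,i)·p₀^i·(1−p₀)^(n−i)
p-value (one-sided, H₁ less) = 1.00000
→ bracket: p>=0.10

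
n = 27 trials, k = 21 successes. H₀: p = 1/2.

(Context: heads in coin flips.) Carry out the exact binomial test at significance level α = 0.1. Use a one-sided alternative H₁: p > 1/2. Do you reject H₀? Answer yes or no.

Exact binomial: n=27, k=21, p₀=1/2=0.5000
P(X≥21) from Σ C(n,i)·p₀^i·(1−p₀)^(n−i)
p-value (one-sided, H₁ greater) = 0.00296
At α=0.1: p < α → reject H₀

reject H₀: yes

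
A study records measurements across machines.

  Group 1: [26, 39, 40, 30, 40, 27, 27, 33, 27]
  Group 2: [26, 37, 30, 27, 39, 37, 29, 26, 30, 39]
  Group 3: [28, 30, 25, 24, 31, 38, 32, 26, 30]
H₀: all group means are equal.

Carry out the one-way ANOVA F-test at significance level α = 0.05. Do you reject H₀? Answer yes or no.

Group means [32.11, 32.00, 29.33], grand mean 31.179
SSB = Σnᵢ(x̄ᵢ−x̄)² = 45.218; SSW = ΣΣ(x−x̄ᵢ)² = 700.889
MSB = 45.218/2 = 22.6091; MSW = 700.889/25 = 28.0356
F = MSB/MSW = 0.8064
df = (2, 25)
p-value (upper-tail) = 0.45772
At α=0.05: p ≥ α → fail to reject H₀

reject H₀: no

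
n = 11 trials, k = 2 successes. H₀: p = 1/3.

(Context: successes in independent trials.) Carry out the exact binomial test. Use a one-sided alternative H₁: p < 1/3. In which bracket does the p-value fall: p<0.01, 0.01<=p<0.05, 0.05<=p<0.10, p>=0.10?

p-value bracket: p>=0.10

Exact binomial: n=11, k=2, p₀=1/3=0.3333
P(X≤2) from Σ C(n,i)·p₀^i·(1−p₀)^(n−i)
p-value (one-sided, H₁ less) = 0.23411
→ bracket: p>=0.10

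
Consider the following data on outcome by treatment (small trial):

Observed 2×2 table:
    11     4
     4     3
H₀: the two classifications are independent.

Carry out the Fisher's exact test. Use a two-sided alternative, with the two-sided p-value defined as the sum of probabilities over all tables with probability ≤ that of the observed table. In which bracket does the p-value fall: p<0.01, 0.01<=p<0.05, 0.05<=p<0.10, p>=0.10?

Margins: r₁=15, r₂=7, c₁=15, c₂=7, n=22
p_obs = C(15,11)·C(7,4)/C(22,15); sum pmf over tables with pmf ≤ p_obs
p-value (two-sided) = 0.63022
→ bracket: p>=0.10

p-value bracket: p>=0.10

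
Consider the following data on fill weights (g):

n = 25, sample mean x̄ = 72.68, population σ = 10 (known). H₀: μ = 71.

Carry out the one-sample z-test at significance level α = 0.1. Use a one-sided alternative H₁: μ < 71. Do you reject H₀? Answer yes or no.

SE = σ/√n = 10/√25 = 2.0000
z = (x̄−μ₀)/SE = (72.68−71)/2.0000 = 0.8400
p-value (one-sided, H₁ less) = 0.79955
At α=0.1: p ≥ α → fail to reject H₀

reject H₀: no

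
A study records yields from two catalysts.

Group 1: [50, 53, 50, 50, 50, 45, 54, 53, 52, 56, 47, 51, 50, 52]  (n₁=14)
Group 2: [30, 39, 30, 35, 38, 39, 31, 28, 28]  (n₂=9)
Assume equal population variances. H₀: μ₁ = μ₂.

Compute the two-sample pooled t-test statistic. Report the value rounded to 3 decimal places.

x̄₁=50.929, s₁=2.786, n₁=14
x̄₂=33.111, s₂=4.649, n₂=9
s_p² = [13·2.786² + 8·4.649²]/21 = 13.0389
SE = √(s_p²·(1/14+1/9)) = 1.5428
t = (50.929−33.111)/1.5428 = 11.5490
df = 21

test statistic = 11.549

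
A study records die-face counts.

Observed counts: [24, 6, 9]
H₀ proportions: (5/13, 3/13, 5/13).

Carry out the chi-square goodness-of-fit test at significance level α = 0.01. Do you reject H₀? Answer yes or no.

n = 39; E_i = n·p_i = [15.00, 9.00, 15.00]
χ² = (24−15.00)²/15.00 + (6−9.00)²/9.00 + (9−15.00)²/15.00 = 8.8000
df = 2
p-value (upper-tail) = 0.01228
At α=0.01: p ≥ α → fail to reject H₀

reject H₀: no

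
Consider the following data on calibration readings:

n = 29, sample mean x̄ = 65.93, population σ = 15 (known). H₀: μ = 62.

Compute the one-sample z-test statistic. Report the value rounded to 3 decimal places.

SE = σ/√n = 15/√29 = 2.7854
z = (x̄−μ₀)/SE = (65.93−62)/2.7854 = 1.4109

test statistic = 1.411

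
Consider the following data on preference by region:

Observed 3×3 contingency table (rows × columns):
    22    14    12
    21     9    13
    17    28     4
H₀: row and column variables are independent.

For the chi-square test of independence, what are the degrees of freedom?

degrees of freedom = 4

df = (r−1)(c−1) = (3−1)·(3−1) = 4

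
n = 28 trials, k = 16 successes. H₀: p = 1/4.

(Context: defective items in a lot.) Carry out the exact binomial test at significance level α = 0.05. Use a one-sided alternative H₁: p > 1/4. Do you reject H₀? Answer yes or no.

reject H₀: yes

Exact binomial: n=28, k=16, p₀=1/4=0.2500
P(X≥16) from Σ C(n,i)·p₀^i·(1−p₀)^(n−i)
p-value (one-sided, H₁ greater) = 0.00029
At α=0.05: p < α → reject H₀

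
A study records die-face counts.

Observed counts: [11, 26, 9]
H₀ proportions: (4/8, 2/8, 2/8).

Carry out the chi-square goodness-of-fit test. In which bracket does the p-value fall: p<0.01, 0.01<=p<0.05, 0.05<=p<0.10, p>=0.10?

p-value bracket: p<0.01

n = 46; E_i = n·p_i = [23.00, 11.50, 11.50]
χ² = (11−23.00)²/23.00 + (26−11.50)²/11.50 + (9−11.50)²/11.50 = 25.0870
df = 2
p-value (upper-tail) = 0.00000
→ bracket: p<0.01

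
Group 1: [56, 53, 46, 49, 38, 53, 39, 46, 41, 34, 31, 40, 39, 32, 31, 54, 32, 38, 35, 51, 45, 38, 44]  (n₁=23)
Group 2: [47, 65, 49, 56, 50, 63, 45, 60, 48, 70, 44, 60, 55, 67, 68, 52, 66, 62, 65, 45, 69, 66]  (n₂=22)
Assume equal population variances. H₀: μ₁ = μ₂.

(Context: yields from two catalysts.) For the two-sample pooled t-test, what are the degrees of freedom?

df = n₁ + n₂ − 2 = 23 + 22 − 2 = 43

degrees of freedom = 43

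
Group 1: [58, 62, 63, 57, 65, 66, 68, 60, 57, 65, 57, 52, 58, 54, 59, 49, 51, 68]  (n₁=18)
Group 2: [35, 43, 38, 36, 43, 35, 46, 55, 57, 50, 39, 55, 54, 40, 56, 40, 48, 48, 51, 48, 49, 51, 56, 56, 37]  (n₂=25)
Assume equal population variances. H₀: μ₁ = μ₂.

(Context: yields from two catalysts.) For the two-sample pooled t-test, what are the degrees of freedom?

df = n₁ + n₂ − 2 = 18 + 25 − 2 = 41

degrees of freedom = 41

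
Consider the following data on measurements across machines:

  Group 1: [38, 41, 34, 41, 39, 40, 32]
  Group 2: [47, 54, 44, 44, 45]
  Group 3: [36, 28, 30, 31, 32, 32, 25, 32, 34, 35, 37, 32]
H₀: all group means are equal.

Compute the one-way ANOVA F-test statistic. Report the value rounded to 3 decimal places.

test statistic = 30.539

Group means [37.86, 46.80, 32.00], grand mean 36.792
SSB = Σnᵢ(x̄ᵢ−x̄)² = 784.301; SSW = ΣΣ(x−x̄ᵢ)² = 269.657
MSB = 784.301/2 = 392.1506; MSW = 269.657/21 = 12.8408
F = MSB/MSW = 30.5394
df = (2, 21)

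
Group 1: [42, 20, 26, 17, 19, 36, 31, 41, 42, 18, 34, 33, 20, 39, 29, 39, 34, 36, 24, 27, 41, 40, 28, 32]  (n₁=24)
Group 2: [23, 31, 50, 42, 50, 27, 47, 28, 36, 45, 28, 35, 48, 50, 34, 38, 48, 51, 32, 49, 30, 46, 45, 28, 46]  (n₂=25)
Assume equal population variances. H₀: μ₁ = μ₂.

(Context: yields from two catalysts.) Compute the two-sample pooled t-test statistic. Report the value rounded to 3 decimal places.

x̄₁=31.167, s₁=8.281, n₁=24
x̄₂=39.480, s₂=9.161, n₂=25
s_p² = [23·8.281² + 24·9.161²]/47 = 76.4165
SE = √(s_p²·(1/24+1/25)) = 2.4981
t = (31.167−39.480)/2.4981 = -3.3278
df = 47

test statistic = -3.328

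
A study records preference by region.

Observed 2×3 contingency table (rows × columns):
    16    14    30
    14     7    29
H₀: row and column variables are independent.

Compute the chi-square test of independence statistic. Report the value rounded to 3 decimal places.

Row totals [60, 50], col totals [30, 21, 59], n=110
χ² = (16−16.36)²/16.36 + (14−11.45)²/11.45 + (30−32.18)²/32.18 + (14−13.64)²/13.64 + (7−9.55)²/9.55 + (29−26.82)²/26.82 = 1.5876
df = 2

test statistic = 1.588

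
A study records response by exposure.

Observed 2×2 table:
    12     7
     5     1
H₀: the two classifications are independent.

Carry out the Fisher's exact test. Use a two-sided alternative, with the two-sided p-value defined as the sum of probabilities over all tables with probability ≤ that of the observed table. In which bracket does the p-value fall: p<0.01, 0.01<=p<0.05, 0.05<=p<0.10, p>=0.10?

Margins: r₁=19, r₂=6, c₁=17, c₂=8, n=25
p_obs = C(19,12)·C(6,5)/C(25,17); sum pmf over tables with pmf ≤ p_obs
p-value (two-sided) = 0.62372
→ bracket: p>=0.10

p-value bracket: p>=0.10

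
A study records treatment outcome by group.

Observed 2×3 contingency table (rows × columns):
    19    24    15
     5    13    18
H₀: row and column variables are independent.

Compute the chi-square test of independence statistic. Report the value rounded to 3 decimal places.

Row totals [58, 36], col totals [24, 37, 33], n=94
χ² = (19−14.81)²/14.81 + (24−22.83)²/22.83 + (15−20.36)²/20.36 + (5−9.19)²/9.19 + (13−14.17)²/14.17 + (18−12.64)²/12.64 = 6.9409
df = 2

test statistic = 6.941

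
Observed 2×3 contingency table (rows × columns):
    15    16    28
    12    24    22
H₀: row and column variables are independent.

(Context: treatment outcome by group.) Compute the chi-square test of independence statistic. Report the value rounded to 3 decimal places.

test statistic = 2.645

Row totals [59, 58], col totals [27, 40, 50], n=117
χ² = (15−13.62)²/13.62 + (16−20.17)²/20.17 + (28−25.21)²/25.21 + (12−13.38)²/13.38 + (24−19.83)²/19.83 + (22−24.79)²/24.79 = 2.6450
df = 2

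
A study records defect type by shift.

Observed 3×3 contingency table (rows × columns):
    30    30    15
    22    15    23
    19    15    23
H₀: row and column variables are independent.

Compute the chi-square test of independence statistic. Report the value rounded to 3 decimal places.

Row totals [75, 60, 57], col totals [71, 60, 61], n=192
χ² = (30−27.73)²/27.73 + (30−23.44)²/23.44 + (15−23.83)²/23.83 + (22−22.19)²/22.19 + (15−18.75)²/18.75 + (23−19.06)²/19.06 + (19−21.08)²/21.08 + (15−17.81)²/17.81 + (23−18.11)²/18.11 = 8.8280
df = 4

test statistic = 8.828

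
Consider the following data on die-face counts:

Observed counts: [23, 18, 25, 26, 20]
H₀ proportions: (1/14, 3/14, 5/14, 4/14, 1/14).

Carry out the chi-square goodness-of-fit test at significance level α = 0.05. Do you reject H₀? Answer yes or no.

reject H₀: yes

n = 112; E_i = n·p_i = [8.00, 24.00, 40.00, 32.00, 8.00]
χ² = (23−8.00)²/8.00 + (18−24.00)²/24.00 + (25−40.00)²/40.00 + (26−32.00)²/32.00 + (20−8.00)²/8.00 = 54.3750
df = 4
p-value (upper-tail) = 0.00000
At α=0.05: p < α → reject H₀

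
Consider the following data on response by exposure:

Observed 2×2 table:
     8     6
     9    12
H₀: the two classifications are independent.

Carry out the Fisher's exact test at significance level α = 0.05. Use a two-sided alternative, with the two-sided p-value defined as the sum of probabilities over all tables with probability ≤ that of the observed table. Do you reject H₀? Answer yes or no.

Margins: r₁=14, r₂=21, c₁=17, c₂=18, n=35
p_obs = C(14,8)·C(21,9)/C(35,17); sum pmf over tables with pmf ≤ p_obs
p-value (two-sided) = 0.49979
At α=0.05: p ≥ α → fail to reject H₀

reject H₀: no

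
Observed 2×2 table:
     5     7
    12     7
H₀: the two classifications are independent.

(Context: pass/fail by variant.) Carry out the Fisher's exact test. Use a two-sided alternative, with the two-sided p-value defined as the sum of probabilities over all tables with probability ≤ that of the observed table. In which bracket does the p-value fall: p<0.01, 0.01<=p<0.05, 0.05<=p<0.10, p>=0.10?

Margins: r₁=12, r₂=19, c₁=17, c₂=14, n=31
p_obs = C(12,5)·C(19,12)/C(31,17); sum pmf over tables with pmf ≤ p_obs
p-value (two-sided) = 0.28831
→ bracket: p>=0.10

p-value bracket: p>=0.10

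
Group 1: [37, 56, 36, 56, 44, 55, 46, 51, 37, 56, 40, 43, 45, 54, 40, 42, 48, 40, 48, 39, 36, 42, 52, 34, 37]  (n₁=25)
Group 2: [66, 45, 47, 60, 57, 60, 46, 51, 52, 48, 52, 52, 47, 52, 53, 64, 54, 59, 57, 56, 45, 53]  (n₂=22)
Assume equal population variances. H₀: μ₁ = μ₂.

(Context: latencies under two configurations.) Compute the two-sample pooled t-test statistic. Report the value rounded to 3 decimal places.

x̄₁=44.560, s₁=7.223, n₁=25
x̄₂=53.455, s₂=5.950, n₂=22
s_p² = [24·7.223² + 21·5.950²]/45 = 44.3470
SE = √(s_p²·(1/25+1/22)) = 1.9467
t = (44.560−53.455)/1.9467 = -4.5690
df = 45

test statistic = -4.569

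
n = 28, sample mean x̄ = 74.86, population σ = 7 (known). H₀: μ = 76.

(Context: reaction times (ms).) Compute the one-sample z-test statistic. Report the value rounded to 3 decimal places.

test statistic = -0.862

SE = σ/√n = 7/√28 = 1.3229
z = (x̄−μ₀)/SE = (74.86−76)/1.3229 = -0.8618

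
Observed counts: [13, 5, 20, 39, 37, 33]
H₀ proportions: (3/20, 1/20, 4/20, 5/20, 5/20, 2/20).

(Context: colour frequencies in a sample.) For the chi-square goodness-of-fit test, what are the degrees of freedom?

degrees of freedom = 5

df = k − 1 = 6 − 1 = 5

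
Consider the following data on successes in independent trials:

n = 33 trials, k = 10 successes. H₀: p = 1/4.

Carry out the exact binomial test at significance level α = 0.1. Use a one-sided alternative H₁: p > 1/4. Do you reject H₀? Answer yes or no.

reject H₀: no

Exact binomial: n=33, k=10, p₀=1/4=0.2500
P(X≥10) from Σ C(n,i)·p₀^i·(1−p₀)^(n−i)
p-value (one-sided, H₁ greater) = 0.29913
At α=0.1: p ≥ α → fail to reject H₀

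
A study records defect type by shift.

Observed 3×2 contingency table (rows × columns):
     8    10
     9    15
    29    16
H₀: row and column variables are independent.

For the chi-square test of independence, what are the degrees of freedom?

df = (r−1)(c−1) = (3−1)·(2−1) = 2

degrees of freedom = 2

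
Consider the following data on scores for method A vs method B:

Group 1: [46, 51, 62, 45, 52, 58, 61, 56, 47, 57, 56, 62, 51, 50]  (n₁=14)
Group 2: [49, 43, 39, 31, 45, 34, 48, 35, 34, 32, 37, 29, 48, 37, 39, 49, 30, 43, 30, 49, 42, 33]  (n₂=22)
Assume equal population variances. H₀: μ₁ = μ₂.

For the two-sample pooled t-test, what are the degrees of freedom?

degrees of freedom = 34

df = n₁ + n₂ − 2 = 14 + 22 − 2 = 34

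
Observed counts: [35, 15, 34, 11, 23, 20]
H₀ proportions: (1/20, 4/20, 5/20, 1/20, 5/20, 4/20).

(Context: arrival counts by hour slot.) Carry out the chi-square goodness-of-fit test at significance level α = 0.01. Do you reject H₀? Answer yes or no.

reject H₀: yes

n = 138; E_i = n·p_i = [6.90, 27.60, 34.50, 6.90, 34.50, 27.60]
χ² = (35−6.90)²/6.90 + (15−27.60)²/27.60 + (34−34.50)²/34.50 + (11−6.90)²/6.90 + (23−34.50)²/34.50 + (20−27.60)²/27.60 = 128.5580
df = 5
p-value (upper-tail) = 0.00000
At α=0.01: p < α → reject H₀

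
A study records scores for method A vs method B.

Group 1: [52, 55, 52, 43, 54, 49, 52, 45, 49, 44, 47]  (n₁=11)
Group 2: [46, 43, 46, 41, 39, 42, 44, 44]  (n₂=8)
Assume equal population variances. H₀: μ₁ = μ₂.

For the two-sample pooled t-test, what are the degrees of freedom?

degrees of freedom = 17

df = n₁ + n₂ − 2 = 11 + 8 − 2 = 17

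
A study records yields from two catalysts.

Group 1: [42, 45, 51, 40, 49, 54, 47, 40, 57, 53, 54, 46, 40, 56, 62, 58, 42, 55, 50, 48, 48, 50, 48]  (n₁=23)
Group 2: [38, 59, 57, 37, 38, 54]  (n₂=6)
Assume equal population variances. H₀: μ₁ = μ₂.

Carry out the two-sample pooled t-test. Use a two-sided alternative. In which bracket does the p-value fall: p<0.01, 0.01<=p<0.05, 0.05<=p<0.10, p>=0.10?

p-value bracket: p>=0.10

x̄₁=49.348, s₁=6.184, n₁=23
x̄₂=47.167, s₂=10.534, n₂=6
s_p² = [22·6.184² + 5·10.534²]/27 = 51.7056
SE = √(s_p²·(1/23+1/6)) = 3.2963
t = (49.348−47.167)/3.2963 = 0.6617
df = 27
p-value (two-sided) = 0.51377
→ bracket: p>=0.10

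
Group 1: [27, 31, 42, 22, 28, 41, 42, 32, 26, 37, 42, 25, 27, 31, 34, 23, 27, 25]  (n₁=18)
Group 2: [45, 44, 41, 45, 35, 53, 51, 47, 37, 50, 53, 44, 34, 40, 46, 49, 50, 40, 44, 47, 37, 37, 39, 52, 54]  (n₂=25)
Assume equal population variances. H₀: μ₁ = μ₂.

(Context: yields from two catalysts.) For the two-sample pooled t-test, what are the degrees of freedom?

df = n₁ + n₂ − 2 = 18 + 25 − 2 = 41

degrees of freedom = 41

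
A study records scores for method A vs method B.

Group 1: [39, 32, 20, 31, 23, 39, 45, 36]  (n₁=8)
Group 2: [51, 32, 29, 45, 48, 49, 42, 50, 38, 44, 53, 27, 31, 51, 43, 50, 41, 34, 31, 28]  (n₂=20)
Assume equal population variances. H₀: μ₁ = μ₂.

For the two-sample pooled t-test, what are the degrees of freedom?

degrees of freedom = 26

df = n₁ + n₂ − 2 = 8 + 20 − 2 = 26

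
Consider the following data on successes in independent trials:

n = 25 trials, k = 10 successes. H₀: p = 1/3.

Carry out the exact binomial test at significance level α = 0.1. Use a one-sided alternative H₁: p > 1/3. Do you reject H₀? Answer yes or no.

Exact binomial: n=25, k=10, p₀=1/3=0.3333
P(X≥10) from Σ C(n,i)·p₀^i·(1−p₀)^(n−i)
p-value (one-sided, H₁ greater) = 0.30440
At α=0.1: p ≥ α → fail to reject H₀

reject H₀: no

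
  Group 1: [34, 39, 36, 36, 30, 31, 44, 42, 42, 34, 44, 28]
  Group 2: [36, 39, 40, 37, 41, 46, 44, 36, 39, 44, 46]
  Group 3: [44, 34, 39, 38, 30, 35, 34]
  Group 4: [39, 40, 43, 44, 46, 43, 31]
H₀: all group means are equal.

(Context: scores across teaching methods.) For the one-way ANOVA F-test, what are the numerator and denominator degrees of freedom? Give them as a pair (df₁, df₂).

degrees of freedom = [3, 33]

k = 4 groups, N = 37 total
df = (k−1, N−k) = (4−1, 37−4) = (3, 33)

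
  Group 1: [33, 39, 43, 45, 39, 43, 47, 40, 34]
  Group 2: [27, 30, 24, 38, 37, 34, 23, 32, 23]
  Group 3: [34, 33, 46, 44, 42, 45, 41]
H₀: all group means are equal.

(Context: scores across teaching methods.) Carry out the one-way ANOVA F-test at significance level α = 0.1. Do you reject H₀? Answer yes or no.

reject H₀: yes

Group means [40.33, 29.78, 40.71], grand mean 36.640
SSB = Σnᵢ(x̄ᵢ−x̄)² = 662.776; SSW = ΣΣ(x−x̄ᵢ)² = 616.984
MSB = 662.776/2 = 331.3879; MSW = 616.984/22 = 28.0447
F = MSB/MSW = 11.8164
df = (2, 22)
p-value (upper-tail) = 0.00033
At α=0.1: p < α → reject H₀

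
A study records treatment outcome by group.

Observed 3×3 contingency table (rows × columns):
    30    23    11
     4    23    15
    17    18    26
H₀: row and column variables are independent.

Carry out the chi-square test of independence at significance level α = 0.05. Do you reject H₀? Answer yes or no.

Row totals [64, 42, 61], col totals [51, 64, 52], n=167
χ² = (30−19.54)²/19.54 + (23−24.53)²/24.53 + (11−19.93)²/19.93 + (4−12.83)²/12.83 + (23−16.10)²/16.10 + (15−13.08)²/13.08 + (17−18.63)²/18.63 + (18−23.38)²/23.38 + (26−18.99)²/18.99 = 22.9690
df = 4
p-value (upper-tail) = 0.00013
At α=0.05: p < α → reject H₀

reject H₀: yes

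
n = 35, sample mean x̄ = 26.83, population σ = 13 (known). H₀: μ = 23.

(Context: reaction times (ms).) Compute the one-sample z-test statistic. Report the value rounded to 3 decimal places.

test statistic = 1.743

SE = σ/√n = 13/√35 = 2.1974
z = (x̄−μ₀)/SE = (26.83−23)/2.1974 = 1.7430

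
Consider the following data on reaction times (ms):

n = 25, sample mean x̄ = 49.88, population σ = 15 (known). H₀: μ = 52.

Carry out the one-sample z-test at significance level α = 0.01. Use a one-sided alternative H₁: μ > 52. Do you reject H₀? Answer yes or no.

SE = σ/√n = 15/√25 = 3.0000
z = (x̄−μ₀)/SE = (49.88−52)/3.0000 = -0.7067
p-value (one-sided, H₁ greater) = 0.76011
At α=0.01: p ≥ α → fail to reject H₀

reject H₀: no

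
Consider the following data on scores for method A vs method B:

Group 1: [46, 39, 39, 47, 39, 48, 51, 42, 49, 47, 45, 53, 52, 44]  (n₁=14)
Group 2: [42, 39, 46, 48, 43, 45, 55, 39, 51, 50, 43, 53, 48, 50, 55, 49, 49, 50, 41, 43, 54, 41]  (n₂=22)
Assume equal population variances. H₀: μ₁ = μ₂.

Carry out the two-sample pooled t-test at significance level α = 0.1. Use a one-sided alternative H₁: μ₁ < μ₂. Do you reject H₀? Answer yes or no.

x̄₁=45.786, s₁=4.742, n₁=14
x̄₂=47.000, s₂=5.090, n₂=22
s_p² = [13·4.742² + 21·5.090²]/34 = 24.5987
SE = √(s_p²·(1/14+1/22)) = 1.6956
t = (45.786−47.000)/1.6956 = -0.7161
df = 34
p-value (one-sided, H₁ less) = 0.23940
At α=0.1: p ≥ α → fail to reject H₀

reject H₀: no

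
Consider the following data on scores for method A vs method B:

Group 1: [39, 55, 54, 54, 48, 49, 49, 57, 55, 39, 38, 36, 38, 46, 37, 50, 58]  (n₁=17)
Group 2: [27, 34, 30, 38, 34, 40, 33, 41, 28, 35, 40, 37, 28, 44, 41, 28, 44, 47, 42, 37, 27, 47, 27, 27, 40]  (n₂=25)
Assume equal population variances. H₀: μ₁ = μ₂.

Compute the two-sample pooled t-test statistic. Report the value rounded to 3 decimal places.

x̄₁=47.176, s₁=7.812, n₁=17
x̄₂=35.840, s₂=6.706, n₂=25
s_p² = [16·7.812² + 24·6.706²]/40 = 51.3958
SE = √(s_p²·(1/17+1/25)) = 2.2537
t = (47.176−35.840)/2.2537 = 5.0302
df = 40

test statistic = 5.030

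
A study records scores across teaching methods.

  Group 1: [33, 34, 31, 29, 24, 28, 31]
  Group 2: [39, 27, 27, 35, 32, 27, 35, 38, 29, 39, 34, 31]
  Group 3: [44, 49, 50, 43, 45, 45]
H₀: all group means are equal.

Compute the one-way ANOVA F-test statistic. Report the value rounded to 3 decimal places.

Group means [30.00, 32.75, 46.00], grand mean 35.160
SSB = Σnᵢ(x̄ᵢ−x̄)² = 961.110; SSW = ΣΣ(x−x̄ᵢ)² = 342.250
MSB = 961.110/2 = 480.5550; MSW = 342.250/22 = 15.5568
F = MSB/MSW = 30.8903
df = (2, 22)

test statistic = 30.890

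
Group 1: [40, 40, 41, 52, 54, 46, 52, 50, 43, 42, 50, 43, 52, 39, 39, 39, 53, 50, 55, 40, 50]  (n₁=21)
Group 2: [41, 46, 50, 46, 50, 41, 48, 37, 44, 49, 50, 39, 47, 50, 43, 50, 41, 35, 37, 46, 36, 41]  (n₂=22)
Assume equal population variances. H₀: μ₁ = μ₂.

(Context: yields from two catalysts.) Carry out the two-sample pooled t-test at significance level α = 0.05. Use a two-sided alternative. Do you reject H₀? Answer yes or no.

reject H₀: no

x̄₁=46.190, s₁=5.828, n₁=21
x̄₂=43.955, s₂=5.103, n₂=22
s_p² = [20·5.828² + 21·5.103²]/41 = 29.9071
SE = √(s_p²·(1/21+1/22)) = 1.6684
t = (46.190−43.955)/1.6684 = 1.3402
df = 41
p-value (two-sided) = 0.18757
At α=0.05: p ≥ α → fail to reject H₀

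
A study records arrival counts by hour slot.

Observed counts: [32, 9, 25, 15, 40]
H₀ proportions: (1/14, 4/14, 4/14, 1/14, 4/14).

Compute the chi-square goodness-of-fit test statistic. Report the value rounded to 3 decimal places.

test statistic = 90.215

n = 121; E_i = n·p_i = [8.64, 34.57, 34.57, 8.64, 34.57]
χ² = (32−8.64)²/8.64 + (9−34.57)²/34.57 + (25−34.57)²/34.57 + (15−8.64)²/8.64 + (40−34.57)²/34.57 = 90.2149
df = 4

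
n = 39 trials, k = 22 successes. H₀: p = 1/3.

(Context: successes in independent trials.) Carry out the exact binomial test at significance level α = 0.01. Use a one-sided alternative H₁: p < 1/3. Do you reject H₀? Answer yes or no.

Exact binomial: n=39, k=22, p₀=1/3=0.3333
P(X≤22) from Σ C(n,i)·p₀^i·(1−p₀)^(n−i)
p-value (one-sided, H₁ less) = 0.99910
At α=0.01: p ≥ α → fail to reject H₀

reject H₀: no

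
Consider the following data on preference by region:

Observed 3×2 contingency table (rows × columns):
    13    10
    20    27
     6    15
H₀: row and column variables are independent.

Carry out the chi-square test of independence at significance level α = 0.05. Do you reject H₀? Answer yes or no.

Row totals [23, 47, 21], col totals [39, 52], n=91
χ² = (13−9.86)²/9.86 + (10−13.14)²/13.14 + (20−20.14)²/20.14 + (27−26.86)²/26.86 + (6−9.00)²/9.00 + (15−12.00)²/12.00 = 3.5054
df = 2
p-value (upper-tail) = 0.17331
At α=0.05: p ≥ α → fail to reject H₀

reject H₀: no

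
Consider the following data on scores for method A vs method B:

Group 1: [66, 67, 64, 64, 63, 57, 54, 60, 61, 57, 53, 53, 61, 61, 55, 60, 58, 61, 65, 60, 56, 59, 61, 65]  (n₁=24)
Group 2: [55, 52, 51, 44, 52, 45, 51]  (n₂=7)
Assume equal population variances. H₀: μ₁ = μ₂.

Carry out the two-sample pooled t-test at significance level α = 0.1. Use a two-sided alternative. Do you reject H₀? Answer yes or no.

reject H₀: yes

x̄₁=60.042, s₁=4.059, n₁=24
x̄₂=50.000, s₂=4.000, n₂=7
s_p² = [23·4.059² + 6·4.000²]/29 = 16.3779
SE = √(s_p²·(1/24+1/7)) = 1.7384
t = (60.042−50.000)/1.7384 = 5.7763
df = 29
p-value (two-sided) = 0.00000
At α=0.1: p < α → reject H₀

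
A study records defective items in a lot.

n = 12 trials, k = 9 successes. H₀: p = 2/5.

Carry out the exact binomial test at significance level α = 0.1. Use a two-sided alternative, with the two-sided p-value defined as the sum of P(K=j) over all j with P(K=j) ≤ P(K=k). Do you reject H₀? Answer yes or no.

reject H₀: yes

Exact binomial: n=12, k=9, p₀=2/5=0.4000
P(X=j) = C(n,j)·p₀^j·(1−p₀)^(n−j); p = Σ P(X=j) over j with P(X=j) ≤ P(X=9)
p-value (two-sided) = 0.01744
At α=0.1: p < α → reject H₀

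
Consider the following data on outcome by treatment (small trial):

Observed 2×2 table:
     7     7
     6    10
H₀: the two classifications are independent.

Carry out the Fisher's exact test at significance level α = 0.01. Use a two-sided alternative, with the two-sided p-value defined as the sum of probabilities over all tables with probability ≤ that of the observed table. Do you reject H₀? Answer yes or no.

reject H₀: no

Margins: r₁=14, r₂=16, c₁=13, c₂=17, n=30
p_obs = C(14,7)·C(16,6)/C(30,13); sum pmf over tables with pmf ≤ p_obs
p-value (two-sided) = 0.71314
At α=0.01: p ≥ α → fail to reject H₀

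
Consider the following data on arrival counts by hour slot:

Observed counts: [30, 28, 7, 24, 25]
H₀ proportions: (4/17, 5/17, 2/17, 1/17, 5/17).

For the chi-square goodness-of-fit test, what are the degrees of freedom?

df = k − 1 = 5 − 1 = 4

degrees of freedom = 4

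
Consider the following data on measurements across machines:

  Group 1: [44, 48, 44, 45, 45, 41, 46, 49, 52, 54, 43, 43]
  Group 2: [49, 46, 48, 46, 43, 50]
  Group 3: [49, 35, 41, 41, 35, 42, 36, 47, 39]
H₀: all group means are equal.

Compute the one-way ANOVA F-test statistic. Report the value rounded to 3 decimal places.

Group means [46.17, 47.00, 40.56], grand mean 44.481
SSB = Σnᵢ(x̄ᵢ−x̄)² = 210.852; SSW = ΣΣ(x−x̄ᵢ)² = 397.889
MSB = 210.852/2 = 105.4259; MSW = 397.889/24 = 16.5787
F = MSB/MSW = 6.3591
df = (2, 24)

test statistic = 6.359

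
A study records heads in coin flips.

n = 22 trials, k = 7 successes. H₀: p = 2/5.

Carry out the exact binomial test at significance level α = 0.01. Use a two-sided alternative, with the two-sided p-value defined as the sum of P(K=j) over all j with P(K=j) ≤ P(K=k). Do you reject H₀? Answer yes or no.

reject H₀: no

Exact binomial: n=22, k=7, p₀=2/5=0.4000
P(X=j) = C(n,j)·p₀^j·(1−p₀)^(n−j); p = Σ P(X=j) over j with P(X=j) ≤ P(X=7)
p-value (two-sided) = 0.51787
At α=0.01: p ≥ α → fail to reject H₀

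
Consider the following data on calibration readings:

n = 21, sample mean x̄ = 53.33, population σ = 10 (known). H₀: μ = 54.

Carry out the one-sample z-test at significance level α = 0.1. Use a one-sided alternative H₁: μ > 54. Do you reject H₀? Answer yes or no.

reject H₀: no

SE = σ/√n = 10/√21 = 2.1822
z = (x̄−μ₀)/SE = (53.33−54)/2.1822 = -0.3070
p-value (one-sided, H₁ greater) = 0.62059
At α=0.1: p ≥ α → fail to reject H₀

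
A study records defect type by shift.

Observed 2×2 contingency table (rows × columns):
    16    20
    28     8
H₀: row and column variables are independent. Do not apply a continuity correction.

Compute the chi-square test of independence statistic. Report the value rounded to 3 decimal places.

test statistic = 8.416

Row totals [36, 36], col totals [44, 28], n=72
χ² = (16−22.00)²/22.00 + (20−14.00)²/14.00 + (28−22.00)²/22.00 + (8−14.00)²/14.00 = 8.4156
df = 1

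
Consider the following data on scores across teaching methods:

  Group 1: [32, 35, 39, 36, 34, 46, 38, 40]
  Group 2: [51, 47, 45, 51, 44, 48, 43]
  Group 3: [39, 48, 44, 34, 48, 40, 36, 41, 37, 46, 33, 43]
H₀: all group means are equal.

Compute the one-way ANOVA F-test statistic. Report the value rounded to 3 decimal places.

Group means [37.50, 47.00, 40.75], grand mean 41.407
SSB = Σnᵢ(x̄ᵢ−x̄)² = 346.269; SSW = ΣΣ(x−x̄ᵢ)² = 488.250
MSB = 346.269/2 = 173.1343; MSW = 488.250/24 = 20.3438
F = MSB/MSW = 8.5104
df = (2, 24)

test statistic = 8.510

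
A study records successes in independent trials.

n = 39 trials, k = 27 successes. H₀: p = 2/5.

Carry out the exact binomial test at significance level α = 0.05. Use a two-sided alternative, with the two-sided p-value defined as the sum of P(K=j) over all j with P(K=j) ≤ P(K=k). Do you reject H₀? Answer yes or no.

Exact binomial: n=39, k=27, p₀=2/5=0.4000
P(X=j) = C(n,j)·p₀^j·(1−p₀)^(n−j); p = Σ P(X=j) over j with P(X=j) ≤ P(X=27)
p-value (two-sided) = 0.00025
At α=0.05: p < α → reject H₀

reject H₀: yes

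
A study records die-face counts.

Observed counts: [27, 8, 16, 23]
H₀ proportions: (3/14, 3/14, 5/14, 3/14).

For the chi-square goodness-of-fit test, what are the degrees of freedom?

df = k − 1 = 4 − 1 = 3

degrees of freedom = 3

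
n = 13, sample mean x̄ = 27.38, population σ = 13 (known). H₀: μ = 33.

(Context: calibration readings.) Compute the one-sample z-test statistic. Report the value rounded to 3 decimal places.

SE = σ/√n = 13/√13 = 3.6056
z = (x̄−μ₀)/SE = (27.38−33)/3.6056 = -1.5587

test statistic = -1.559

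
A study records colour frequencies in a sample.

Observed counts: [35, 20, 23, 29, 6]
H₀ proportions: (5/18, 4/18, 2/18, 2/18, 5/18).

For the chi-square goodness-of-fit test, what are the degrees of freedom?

degrees of freedom = 4

df = k − 1 = 5 − 1 = 4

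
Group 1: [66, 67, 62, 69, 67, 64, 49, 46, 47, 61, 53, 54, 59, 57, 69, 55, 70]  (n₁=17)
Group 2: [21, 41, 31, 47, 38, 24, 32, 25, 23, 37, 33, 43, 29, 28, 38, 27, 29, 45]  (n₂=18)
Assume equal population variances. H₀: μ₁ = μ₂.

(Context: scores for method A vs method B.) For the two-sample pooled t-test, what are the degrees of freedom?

degrees of freedom = 33

df = n₁ + n₂ − 2 = 17 + 18 − 2 = 33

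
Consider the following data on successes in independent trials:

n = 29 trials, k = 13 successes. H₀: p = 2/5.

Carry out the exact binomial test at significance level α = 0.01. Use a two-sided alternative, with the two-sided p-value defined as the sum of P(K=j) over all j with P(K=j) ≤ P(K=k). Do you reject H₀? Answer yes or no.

Exact binomial: n=29, k=13, p₀=2/5=0.4000
P(X=j) = C(n,j)·p₀^j·(1−p₀)^(n−j); p = Σ P(X=j) over j with P(X=j) ≤ P(X=13)
p-value (two-sided) = 0.70525
At α=0.01: p ≥ α → fail to reject H₀

reject H₀: no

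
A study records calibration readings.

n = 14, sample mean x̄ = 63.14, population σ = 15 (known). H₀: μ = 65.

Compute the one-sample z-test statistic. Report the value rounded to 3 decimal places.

test statistic = -0.464

SE = σ/√n = 15/√14 = 4.0089
z = (x̄−μ₀)/SE = (63.14−65)/4.0089 = -0.4640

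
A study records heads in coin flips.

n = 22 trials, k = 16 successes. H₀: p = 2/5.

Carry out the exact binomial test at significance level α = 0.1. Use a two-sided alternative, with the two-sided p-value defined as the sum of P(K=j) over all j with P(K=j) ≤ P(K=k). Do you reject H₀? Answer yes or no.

reject H₀: yes

Exact binomial: n=22, k=16, p₀=2/5=0.4000
P(X=j) = C(n,j)·p₀^j·(1−p₀)^(n−j); p = Σ P(X=j) over j with P(X=j) ≤ P(X=16)
p-value (two-sided) = 0.00348
At α=0.1: p < α → reject H₀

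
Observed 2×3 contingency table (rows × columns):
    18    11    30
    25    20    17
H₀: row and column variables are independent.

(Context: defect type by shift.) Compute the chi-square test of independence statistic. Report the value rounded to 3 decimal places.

Row totals [59, 62], col totals [43, 31, 47], n=121
χ² = (18−20.97)²/20.97 + (11−15.12)²/15.12 + (30−22.92)²/22.92 + (25−22.03)²/22.03 + (20−15.88)²/15.88 + (17−24.08)²/24.08 = 7.2783
df = 2

test statistic = 7.278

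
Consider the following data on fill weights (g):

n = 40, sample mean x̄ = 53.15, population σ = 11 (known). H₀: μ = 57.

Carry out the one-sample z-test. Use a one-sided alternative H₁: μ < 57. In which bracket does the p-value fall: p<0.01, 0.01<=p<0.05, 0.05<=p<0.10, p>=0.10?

SE = σ/√n = 11/√40 = 1.7393
z = (x̄−μ₀)/SE = (53.15−57)/1.7393 = -2.2136
p-value (one-sided, H₁ less) = 0.01343
→ bracket: 0.01<=p<0.05

p-value bracket: 0.01<=p<0.05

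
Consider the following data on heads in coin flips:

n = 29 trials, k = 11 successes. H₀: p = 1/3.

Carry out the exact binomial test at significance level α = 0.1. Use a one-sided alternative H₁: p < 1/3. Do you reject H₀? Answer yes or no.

reject H₀: no

Exact binomial: n=29, k=11, p₀=1/3=0.3333
P(X≤11) from Σ C(n,i)·p₀^i·(1−p₀)^(n−i)
p-value (one-sided, H₁ less) = 0.76791
At α=0.1: p ≥ α → fail to reject H₀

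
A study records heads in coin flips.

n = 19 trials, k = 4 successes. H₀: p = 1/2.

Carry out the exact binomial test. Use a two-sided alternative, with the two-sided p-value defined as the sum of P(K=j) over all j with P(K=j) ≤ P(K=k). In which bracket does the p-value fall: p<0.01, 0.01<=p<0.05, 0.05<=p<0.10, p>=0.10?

p-value bracket: 0.01<=p<0.05

Exact binomial: n=19, k=4, p₀=1/2=0.5000
P(X=j) = C(n,j)·p₀^j·(1−p₀)^(n−j); p = Σ P(X=j) over j with P(X=j) ≤ P(X=4)
p-value (two-sided) = 0.01921
→ bracket: 0.01<=p<0.05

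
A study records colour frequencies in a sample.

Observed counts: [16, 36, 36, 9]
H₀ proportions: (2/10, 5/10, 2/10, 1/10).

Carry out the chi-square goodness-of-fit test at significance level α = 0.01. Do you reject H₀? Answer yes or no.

n = 97; E_i = n·p_i = [19.40, 48.50, 19.40, 9.70]
χ² = (16−19.40)²/19.40 + (36−48.50)²/48.50 + (36−19.40)²/19.40 + (9−9.70)²/9.70 = 18.0722
df = 3
p-value (upper-tail) = 0.00043
At α=0.01: p < α → reject H₀

reject H₀: yes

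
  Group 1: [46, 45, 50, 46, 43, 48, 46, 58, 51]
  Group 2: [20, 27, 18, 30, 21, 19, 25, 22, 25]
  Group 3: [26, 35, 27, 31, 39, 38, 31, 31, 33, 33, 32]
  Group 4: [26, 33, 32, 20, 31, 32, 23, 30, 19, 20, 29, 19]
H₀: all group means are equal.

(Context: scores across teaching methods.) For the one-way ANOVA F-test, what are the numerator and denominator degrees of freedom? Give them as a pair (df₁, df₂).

degrees of freedom = [3, 37]

k = 4 groups, N = 41 total
df = (k−1, N−k) = (4−1, 41−4) = (3, 37)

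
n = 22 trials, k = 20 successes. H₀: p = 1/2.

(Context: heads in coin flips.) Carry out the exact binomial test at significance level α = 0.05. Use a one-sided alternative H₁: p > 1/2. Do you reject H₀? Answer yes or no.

reject H₀: yes

Exact binomial: n=22, k=20, p₀=1/2=0.5000
P(X≥20) from Σ C(n,i)·p₀^i·(1−p₀)^(n−i)
p-value (one-sided, H₁ greater) = 0.00006
At α=0.05: p < α → reject H₀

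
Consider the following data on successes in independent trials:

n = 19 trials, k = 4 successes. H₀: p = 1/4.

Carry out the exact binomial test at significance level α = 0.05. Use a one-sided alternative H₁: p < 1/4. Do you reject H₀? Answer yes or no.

Exact binomial: n=19, k=4, p₀=1/4=0.2500
P(X≤4) from Σ C(n,i)·p₀^i·(1−p₀)^(n−i)
p-value (one-sided, H₁ less) = 0.46542
At α=0.05: p ≥ α → fail to reject H₀

reject H₀: no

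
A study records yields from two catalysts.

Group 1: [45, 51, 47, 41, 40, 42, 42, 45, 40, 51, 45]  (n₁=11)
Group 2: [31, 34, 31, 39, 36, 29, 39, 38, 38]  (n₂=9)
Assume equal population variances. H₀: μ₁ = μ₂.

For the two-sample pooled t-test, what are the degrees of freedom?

df = n₁ + n₂ − 2 = 11 + 9 − 2 = 18

degrees of freedom = 18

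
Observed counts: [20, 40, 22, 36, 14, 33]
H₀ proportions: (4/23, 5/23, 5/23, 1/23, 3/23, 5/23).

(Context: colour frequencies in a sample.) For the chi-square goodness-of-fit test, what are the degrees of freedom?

df = k − 1 = 6 − 1 = 5

degrees of freedom = 5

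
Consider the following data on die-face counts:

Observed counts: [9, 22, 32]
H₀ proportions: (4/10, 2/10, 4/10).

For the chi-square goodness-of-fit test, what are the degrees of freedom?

df = k − 1 = 3 − 1 = 2

degrees of freedom = 2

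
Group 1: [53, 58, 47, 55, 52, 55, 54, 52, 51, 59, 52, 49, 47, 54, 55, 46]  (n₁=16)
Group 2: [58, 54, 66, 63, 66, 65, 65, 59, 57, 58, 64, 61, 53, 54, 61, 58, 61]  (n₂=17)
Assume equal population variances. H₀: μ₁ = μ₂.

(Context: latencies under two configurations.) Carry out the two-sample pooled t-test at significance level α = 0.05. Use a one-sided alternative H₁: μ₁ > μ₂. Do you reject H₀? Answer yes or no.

x̄₁=52.438, s₁=3.777, n₁=16
x̄₂=60.176, s₂=4.275, n₂=17
s_p² = [15·3.777² + 16·4.275²]/31 = 16.3357
SE = √(s_p²·(1/16+1/17)) = 1.4078
t = (52.438−60.176)/1.4078 = -5.4972
df = 31
p-value (one-sided, H₁ greater) = 1.00000
At α=0.05: p ≥ α → fail to reject H₀

reject H₀: no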